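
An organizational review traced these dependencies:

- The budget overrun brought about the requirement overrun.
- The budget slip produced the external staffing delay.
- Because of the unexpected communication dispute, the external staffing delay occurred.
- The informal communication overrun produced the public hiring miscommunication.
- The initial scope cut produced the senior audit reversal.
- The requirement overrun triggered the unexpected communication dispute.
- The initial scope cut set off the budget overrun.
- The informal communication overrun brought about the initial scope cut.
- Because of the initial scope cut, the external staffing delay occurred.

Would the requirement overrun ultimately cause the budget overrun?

The requirement overrun leads to the unexpected communication dispute, the external staffing delay; the budget overrun is not among them.

No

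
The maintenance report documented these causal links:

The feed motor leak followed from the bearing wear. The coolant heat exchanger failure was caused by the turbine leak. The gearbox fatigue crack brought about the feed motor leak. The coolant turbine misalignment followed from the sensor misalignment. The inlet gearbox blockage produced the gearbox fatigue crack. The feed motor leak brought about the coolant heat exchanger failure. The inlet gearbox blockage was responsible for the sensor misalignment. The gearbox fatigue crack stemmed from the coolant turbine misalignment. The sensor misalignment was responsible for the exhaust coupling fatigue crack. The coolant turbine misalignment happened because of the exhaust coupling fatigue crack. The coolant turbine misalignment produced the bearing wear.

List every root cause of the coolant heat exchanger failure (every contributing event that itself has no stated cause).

Tracing upstream from the coolant heat exchanger failure: the coolant heat exchanger failure ← the feed motor leak ← the gearbox fatigue crack ← the inlet gearbox blockage.
A separate upstream branch: the coolant heat exchanger failure ← the turbine leak.
Each of those chain origins has no stated cause.

the inlet gearbox blockage, the turbine leak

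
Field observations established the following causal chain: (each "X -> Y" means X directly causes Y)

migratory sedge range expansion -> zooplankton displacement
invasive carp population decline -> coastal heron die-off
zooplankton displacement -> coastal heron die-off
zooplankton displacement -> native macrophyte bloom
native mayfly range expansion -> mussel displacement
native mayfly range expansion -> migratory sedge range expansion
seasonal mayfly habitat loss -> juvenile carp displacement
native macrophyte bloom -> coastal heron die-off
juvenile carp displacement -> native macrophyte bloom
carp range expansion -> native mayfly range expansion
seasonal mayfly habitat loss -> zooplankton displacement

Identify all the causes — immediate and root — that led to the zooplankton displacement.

Immediate causes of the zooplankton displacement: the seasonal mayfly habitat loss, the migratory sedge range expansion.
Further upstream: the carp range expansion, the native mayfly range expansion.

the carp range expansion, the migratory sedge range expansion, the native mayfly range expansion, the seasonal mayfly habitat loss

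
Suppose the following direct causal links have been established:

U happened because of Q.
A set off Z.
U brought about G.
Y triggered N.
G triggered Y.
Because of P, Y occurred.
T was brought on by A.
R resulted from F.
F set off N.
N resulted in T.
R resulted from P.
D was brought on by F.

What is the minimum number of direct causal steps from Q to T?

5

Shortest chain: Q → U → G → Y → N → T.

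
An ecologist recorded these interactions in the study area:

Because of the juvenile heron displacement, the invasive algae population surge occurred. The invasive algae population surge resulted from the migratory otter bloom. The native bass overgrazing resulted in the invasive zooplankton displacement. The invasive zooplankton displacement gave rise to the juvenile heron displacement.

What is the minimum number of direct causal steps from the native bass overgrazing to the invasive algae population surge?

3

Shortest chain: the native bass overgrazing → the invasive zooplankton displacement → the juvenile heron displacement → the invasive algae population surge.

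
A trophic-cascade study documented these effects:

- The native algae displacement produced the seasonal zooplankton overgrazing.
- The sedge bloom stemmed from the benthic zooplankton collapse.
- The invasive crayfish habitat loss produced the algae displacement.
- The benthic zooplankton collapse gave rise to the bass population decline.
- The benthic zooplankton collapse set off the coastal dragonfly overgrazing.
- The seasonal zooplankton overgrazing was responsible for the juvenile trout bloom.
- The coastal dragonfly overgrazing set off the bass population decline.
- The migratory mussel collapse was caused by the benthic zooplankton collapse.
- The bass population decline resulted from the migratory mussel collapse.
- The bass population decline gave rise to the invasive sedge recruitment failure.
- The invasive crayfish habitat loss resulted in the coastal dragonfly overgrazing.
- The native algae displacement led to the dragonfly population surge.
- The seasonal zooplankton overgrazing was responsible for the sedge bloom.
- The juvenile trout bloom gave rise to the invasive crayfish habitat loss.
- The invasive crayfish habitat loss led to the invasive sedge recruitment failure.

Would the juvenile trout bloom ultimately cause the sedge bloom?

The juvenile trout bloom leads to the invasive crayfish habitat loss, the algae displacement, the coastal dragonfly overgrazing, the bass population decline, the invasive sedge recruitment failure; the sedge bloom is not among them.

No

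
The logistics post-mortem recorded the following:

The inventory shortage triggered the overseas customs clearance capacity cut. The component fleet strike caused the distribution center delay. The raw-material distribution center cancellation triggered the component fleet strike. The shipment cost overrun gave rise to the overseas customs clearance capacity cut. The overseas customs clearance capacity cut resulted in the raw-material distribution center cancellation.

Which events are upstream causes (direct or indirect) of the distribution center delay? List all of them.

Immediate cause of the distribution center delay: the component fleet strike.
Further upstream: the inventory shortage, the overseas customs clearance capacity cut, the raw-material distribution center cancellation, the shipment cost overrun.

the component fleet strike, the inventory shortage, the overseas customs clearance capacity cut, the raw-material distribution center cancellation, the shipment cost overrun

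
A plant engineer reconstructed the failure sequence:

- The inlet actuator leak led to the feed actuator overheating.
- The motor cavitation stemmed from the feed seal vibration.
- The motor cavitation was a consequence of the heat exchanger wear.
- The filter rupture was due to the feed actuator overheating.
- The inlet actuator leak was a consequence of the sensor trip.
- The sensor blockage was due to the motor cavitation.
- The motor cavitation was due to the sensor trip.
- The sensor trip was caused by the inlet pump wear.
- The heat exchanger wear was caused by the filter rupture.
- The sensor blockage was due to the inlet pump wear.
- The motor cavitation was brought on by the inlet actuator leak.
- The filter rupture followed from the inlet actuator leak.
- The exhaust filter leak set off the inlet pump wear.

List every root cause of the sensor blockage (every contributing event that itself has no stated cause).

the exhaust filter leak, the feed seal vibration

Tracing upstream from the sensor blockage: the sensor blockage ← the inlet pump wear ← the exhaust filter leak.
A separate upstream branch: the sensor blockage ← the motor cavitation ← the feed seal vibration.
Each of those chain origins has no stated cause.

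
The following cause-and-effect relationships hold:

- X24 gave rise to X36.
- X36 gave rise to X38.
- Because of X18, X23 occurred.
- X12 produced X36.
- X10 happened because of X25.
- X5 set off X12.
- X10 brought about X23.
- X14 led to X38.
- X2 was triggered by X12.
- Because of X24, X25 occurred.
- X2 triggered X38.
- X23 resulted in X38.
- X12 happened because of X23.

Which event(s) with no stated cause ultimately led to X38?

Tracing upstream from X38: X38 ← X36 ← X24.
A separate upstream branch: X38 ← X23 ← X18.
A separate upstream branch: X38 ← X36 ← X12 ← X5.
A separate upstream branch: X38 ← X14.
Each of those chain origins has no stated cause.

X14, X18, X24, X5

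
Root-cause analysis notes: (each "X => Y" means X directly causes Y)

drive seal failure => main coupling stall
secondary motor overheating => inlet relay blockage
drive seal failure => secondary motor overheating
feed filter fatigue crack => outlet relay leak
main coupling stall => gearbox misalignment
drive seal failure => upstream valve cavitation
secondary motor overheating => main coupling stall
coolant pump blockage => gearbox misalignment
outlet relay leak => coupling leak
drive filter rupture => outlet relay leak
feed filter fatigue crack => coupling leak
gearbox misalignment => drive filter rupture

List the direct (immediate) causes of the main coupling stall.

the drive seal failure, the secondary motor overheating → the main coupling stall with nothing further upstream stated.

the drive seal failure, the secondary motor overheating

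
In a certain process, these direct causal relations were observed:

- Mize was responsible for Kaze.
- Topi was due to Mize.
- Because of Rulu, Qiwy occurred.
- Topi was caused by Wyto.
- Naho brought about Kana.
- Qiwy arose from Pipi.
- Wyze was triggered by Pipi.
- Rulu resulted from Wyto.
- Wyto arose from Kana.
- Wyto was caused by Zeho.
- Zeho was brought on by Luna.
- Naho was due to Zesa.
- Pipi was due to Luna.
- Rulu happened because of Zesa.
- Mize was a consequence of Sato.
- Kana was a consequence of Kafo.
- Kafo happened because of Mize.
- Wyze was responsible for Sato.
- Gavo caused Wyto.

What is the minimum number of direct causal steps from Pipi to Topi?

Shortest chain: Pipi → Wyze → Sato → Mize → Topi.

4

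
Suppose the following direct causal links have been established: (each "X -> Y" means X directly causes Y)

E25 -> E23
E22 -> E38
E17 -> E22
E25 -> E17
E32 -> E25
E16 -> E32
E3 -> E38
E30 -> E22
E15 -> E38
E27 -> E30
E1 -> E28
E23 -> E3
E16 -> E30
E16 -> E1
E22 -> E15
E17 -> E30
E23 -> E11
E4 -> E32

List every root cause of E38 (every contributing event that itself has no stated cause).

E16, E27, E4

Tracing upstream from E38: E38 ← E22 ← E30 ← E16.
A separate upstream branch: E38 ← E22 ← E17 ← E25 ← E32 ← E4.
A separate upstream branch: E38 ← E22 ← E30 ← E27.
Each of those chain origins has no stated cause.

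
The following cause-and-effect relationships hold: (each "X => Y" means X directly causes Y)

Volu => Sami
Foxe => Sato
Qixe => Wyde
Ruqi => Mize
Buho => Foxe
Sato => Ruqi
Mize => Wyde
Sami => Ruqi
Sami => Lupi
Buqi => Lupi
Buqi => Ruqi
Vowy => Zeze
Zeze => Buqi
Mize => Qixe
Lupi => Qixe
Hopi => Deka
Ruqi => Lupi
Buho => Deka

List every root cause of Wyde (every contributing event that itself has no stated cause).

Buho, Volu, Vowy

Tracing upstream from Wyde: Wyde ← Mize ← Ruqi ← Sato ← Foxe ← Buho.
A separate upstream branch: Wyde ← Mize ← Ruqi ← Buqi ← Zeze ← Vowy.
A separate upstream branch: Wyde ← Mize ← Ruqi ← Sami ← Volu.
Each of those chain origins has no stated cause.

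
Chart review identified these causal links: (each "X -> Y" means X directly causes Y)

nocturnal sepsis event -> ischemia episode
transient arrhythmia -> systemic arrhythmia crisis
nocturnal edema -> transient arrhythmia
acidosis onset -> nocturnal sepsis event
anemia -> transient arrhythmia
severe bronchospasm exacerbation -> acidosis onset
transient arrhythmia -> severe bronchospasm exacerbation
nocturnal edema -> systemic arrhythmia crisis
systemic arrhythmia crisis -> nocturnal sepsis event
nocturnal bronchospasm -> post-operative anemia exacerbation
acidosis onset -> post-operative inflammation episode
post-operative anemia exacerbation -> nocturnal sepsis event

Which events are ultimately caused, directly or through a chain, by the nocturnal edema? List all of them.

the acidosis onset, the ischemia episode, the nocturnal sepsis event, the post-operative inflammation episode, the severe bronchospasm exacerbation, the systemic arrhythmia crisis, the transient arrhythmia

Direct effects: the transient arrhythmia, the systemic arrhythmia crisis.
2 steps out: the severe bronchospasm exacerbation, the nocturnal sepsis event.
3 steps out: the acidosis onset, the ischemia episode.
4 steps out: the post-operative inflammation episode.
Not reachable from it: the anemia, the nocturnal bronchospasm, the post-operative anemia exacerbation.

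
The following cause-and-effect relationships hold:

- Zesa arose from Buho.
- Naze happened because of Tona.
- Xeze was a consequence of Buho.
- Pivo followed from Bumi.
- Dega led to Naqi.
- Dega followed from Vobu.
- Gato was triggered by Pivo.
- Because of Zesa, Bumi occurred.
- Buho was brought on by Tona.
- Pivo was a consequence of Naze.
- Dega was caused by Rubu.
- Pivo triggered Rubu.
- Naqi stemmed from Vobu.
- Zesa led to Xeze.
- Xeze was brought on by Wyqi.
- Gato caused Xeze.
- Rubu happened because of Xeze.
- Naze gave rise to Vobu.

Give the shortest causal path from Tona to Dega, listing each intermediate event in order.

Tona → Naze → Vobu → Dega

Tona → Naze
Naze → Vobu
Vobu → Dega
Length: 3 steps.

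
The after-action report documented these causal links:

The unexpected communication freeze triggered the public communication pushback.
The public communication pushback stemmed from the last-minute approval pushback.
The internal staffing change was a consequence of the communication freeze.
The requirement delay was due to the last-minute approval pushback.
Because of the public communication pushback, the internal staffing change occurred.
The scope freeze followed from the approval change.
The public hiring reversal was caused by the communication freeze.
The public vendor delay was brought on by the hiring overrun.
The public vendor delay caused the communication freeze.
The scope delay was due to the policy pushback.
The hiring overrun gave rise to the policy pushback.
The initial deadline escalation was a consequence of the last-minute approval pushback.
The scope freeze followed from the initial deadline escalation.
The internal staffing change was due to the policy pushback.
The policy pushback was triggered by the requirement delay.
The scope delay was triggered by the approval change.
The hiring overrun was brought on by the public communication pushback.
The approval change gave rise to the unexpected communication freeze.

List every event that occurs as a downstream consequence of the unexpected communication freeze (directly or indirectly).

the communication freeze, the hiring overrun, the internal staffing change, the policy pushback, the public communication pushback, the public hiring reversal, the public vendor delay, the scope delay

Direct effects: the public communication pushback.
2 steps out: the hiring overrun, the internal staffing change.
3 steps out: the public vendor delay, the policy pushback.
4 steps out: the scope delay, the communication freeze.
5 steps out: the public hiring reversal.
Not reachable from it: the approval change, the last-minute approval pushback, the requirement delay, the initial deadline escalation, the scope freeze.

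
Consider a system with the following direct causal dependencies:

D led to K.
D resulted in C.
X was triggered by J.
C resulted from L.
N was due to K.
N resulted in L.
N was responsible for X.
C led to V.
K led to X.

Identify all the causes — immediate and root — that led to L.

D, K, N

Immediate cause of L: N.
Further upstream: D, K.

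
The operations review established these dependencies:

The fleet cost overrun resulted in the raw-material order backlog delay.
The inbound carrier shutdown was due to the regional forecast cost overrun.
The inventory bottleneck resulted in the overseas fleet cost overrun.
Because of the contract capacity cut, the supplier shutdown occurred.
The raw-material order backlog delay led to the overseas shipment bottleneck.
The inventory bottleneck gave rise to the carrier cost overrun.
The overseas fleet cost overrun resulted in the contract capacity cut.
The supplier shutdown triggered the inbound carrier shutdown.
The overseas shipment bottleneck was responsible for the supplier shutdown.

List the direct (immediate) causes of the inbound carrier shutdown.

Upstream contributors include the inventory bottleneck, the fleet cost overrun, the raw-material order backlog delay, the overseas fleet cost overrun, the contract capacity cut, the overseas shipment bottleneck, but only the regional forecast cost overrun, the supplier shutdown feed directly into the inbound carrier shutdown.

the regional forecast cost overrun, the supplier shutdown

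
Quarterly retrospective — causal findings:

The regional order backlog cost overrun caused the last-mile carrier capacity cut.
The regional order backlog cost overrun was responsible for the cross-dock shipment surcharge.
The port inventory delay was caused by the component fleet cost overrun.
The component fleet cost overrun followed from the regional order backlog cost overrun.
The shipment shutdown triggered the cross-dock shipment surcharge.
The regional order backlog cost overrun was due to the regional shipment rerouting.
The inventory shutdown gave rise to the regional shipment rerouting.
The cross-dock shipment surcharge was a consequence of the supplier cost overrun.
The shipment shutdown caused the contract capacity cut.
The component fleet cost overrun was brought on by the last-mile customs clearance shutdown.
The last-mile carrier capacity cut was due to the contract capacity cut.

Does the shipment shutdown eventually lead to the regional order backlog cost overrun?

The shipment shutdown leads to the cross-dock shipment surcharge, the contract capacity cut, the last-mile carrier capacity cut; the regional order backlog cost overrun is not among them.

No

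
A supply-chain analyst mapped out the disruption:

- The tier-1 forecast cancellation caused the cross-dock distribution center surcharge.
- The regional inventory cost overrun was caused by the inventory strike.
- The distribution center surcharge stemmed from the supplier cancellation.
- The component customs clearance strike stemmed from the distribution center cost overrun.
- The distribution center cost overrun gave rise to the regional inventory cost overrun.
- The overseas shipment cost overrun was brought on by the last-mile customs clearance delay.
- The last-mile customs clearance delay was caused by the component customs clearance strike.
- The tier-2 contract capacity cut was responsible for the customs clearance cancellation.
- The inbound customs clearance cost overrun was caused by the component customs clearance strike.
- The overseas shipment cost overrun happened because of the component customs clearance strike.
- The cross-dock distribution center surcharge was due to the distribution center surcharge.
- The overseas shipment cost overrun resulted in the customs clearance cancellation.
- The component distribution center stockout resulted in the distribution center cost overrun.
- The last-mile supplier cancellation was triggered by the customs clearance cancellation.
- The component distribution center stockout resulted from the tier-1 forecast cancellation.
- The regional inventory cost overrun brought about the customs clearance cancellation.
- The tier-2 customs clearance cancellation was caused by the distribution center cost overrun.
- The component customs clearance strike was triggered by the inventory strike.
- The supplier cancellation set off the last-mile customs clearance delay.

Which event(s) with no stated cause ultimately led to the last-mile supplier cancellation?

Tracing upstream from the last-mile supplier cancellation: the last-mile supplier cancellation ← the customs clearance cancellation ← the tier-2 contract capacity cut.
A separate upstream branch: the last-mile supplier cancellation ← the customs clearance cancellation ← the regional inventory cost overrun ← the distribution center cost overrun ← the component distribution center stockout ← the tier-1 forecast cancellation.
A separate upstream branch: the last-mile supplier cancellation ← the customs clearance cancellation ← the regional inventory cost overrun ← the inventory strike.
A separate upstream branch: the last-mile supplier cancellation ← the customs clearance cancellation ← the overseas shipment cost overrun ← the last-mile customs clearance delay ← the supplier cancellation.
Each of those chain origins has no stated cause.

the inventory strike, the supplier cancellation, the tier-1 forecast cancellation, the tier-2 contract capacity cut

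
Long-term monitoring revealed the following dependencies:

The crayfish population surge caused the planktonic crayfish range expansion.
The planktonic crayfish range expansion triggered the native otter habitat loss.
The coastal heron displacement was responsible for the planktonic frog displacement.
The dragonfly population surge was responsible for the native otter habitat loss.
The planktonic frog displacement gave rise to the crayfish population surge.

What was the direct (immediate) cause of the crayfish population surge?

the planktonic frog displacement

Upstream contributors include the coastal heron displacement, but only the planktonic frog displacement feeds directly into the crayfish population surge.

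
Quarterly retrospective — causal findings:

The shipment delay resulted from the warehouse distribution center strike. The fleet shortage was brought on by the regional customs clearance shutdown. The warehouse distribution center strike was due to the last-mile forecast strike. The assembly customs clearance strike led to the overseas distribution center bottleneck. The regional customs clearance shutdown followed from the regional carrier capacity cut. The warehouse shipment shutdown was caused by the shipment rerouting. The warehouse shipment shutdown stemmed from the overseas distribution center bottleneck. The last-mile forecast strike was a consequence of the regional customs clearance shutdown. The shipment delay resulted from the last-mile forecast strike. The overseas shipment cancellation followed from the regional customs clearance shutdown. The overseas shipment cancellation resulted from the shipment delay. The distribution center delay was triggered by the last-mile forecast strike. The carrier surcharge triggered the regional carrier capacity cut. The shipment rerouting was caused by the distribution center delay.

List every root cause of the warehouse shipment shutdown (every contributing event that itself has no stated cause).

the assembly customs clearance strike, the carrier surcharge

Tracing upstream from the warehouse shipment shutdown: the warehouse shipment shutdown ← the shipment rerouting ← the distribution center delay ← the last-mile forecast strike ← the regional customs clearance shutdown ← the regional carrier capacity cut ← the carrier surcharge.
A separate upstream branch: the warehouse shipment shutdown ← the overseas distribution center bottleneck ← the assembly customs clearance strike.
Each of those chain origins has no stated cause.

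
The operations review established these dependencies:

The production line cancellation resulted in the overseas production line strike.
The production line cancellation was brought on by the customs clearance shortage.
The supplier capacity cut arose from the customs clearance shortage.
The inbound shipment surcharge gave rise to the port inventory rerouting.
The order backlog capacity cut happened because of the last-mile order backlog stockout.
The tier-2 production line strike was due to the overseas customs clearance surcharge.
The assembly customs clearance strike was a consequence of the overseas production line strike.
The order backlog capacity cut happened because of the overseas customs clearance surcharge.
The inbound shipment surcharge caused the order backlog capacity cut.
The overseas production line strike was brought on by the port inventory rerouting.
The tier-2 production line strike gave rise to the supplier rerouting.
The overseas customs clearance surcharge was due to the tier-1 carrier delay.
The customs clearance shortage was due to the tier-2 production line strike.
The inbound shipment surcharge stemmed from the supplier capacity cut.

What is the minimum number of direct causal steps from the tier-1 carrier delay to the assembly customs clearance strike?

Shortest chain: the tier-1 carrier delay → the overseas customs clearance surcharge → the tier-2 production line strike → the customs clearance shortage → the production line cancellation → the overseas production line strike → the assembly customs clearance strike.

6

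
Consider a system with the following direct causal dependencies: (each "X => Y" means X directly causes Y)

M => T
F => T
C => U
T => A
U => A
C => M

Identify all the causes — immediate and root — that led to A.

C, F, M, T, U

Immediate causes of A: U, T.
Further upstream: C, M, F.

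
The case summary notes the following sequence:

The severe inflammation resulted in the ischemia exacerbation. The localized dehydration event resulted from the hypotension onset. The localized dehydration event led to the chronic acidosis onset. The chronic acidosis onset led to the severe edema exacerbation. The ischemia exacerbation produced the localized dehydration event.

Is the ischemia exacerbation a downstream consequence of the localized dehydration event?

No

The localized dehydration event leads to the chronic acidosis onset, the severe edema exacerbation; the ischemia exacerbation is not among them.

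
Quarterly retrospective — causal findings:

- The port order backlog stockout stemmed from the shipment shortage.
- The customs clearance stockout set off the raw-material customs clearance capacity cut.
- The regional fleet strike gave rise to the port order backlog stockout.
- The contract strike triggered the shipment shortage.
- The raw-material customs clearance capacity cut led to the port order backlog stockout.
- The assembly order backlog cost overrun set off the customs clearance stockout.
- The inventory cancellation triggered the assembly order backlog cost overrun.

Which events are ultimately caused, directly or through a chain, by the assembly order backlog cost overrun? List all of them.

the customs clearance stockout, the port order backlog stockout, the raw-material customs clearance capacity cut

Direct effects: the customs clearance stockout.
2 steps out: the raw-material customs clearance capacity cut.
3 steps out: the port order backlog stockout.
Not reachable from it: the regional fleet strike, the inventory cancellation, the contract strike, the shipment shortage.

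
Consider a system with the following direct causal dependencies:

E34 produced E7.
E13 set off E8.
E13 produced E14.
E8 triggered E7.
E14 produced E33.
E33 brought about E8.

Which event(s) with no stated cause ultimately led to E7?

E13, E34

Tracing upstream from E7: E7 ← E8 ← E13.
A separate upstream branch: E7 ← E34.
Each of those chain origins has no stated cause.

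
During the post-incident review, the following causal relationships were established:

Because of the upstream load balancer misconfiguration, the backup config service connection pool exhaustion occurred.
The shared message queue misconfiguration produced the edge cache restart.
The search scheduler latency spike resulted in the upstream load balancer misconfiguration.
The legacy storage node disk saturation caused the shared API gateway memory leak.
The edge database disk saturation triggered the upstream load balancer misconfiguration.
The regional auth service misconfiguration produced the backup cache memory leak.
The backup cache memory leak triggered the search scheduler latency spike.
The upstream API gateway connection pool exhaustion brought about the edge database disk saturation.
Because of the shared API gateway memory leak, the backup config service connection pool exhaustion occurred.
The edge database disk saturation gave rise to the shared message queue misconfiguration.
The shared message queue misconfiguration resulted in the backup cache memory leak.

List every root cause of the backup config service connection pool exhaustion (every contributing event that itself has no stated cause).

Tracing upstream from the backup config service connection pool exhaustion: the backup config service connection pool exhaustion ← the upstream load balancer misconfiguration ← the edge database disk saturation ← the upstream API gateway connection pool exhaustion.
A separate upstream branch: the backup config service connection pool exhaustion ← the shared API gateway memory leak ← the legacy storage node disk saturation.
A separate upstream branch: the backup config service connection pool exhaustion ← the upstream load balancer misconfiguration ← the search scheduler latency spike ← the backup cache memory leak ← the regional auth service misconfiguration.
Each of those chain origins has no stated cause.

the legacy storage node disk saturation, the regional auth service misconfiguration, the upstream API gateway connection pool exhaustion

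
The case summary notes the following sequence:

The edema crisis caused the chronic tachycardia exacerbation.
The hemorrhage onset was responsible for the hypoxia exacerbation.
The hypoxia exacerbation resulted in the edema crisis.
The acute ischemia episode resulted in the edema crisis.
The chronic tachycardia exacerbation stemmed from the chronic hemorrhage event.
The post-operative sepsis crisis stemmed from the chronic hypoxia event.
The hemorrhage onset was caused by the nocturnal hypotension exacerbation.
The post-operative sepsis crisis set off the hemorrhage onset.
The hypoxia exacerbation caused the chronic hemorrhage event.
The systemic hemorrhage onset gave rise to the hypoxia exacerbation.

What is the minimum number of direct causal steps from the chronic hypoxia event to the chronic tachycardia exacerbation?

Shortest chain: the chronic hypoxia event → the post-operative sepsis crisis → the hemorrhage onset → the hypoxia exacerbation → the chronic hemorrhage event → the chronic tachycardia exacerbation.

5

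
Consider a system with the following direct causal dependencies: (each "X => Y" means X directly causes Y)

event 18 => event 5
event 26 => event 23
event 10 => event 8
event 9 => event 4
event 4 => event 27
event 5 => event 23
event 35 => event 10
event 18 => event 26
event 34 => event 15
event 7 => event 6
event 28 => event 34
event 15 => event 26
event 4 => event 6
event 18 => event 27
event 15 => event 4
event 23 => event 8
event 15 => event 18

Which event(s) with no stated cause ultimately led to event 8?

Tracing upstream from event 8: event 8 ← event 23 ← event 26 ← event 15 ← event 34 ← event 28.
A separate upstream branch: event 8 ← event 10 ← event 35.
Each of those chain origins has no stated cause.

event 28, event 35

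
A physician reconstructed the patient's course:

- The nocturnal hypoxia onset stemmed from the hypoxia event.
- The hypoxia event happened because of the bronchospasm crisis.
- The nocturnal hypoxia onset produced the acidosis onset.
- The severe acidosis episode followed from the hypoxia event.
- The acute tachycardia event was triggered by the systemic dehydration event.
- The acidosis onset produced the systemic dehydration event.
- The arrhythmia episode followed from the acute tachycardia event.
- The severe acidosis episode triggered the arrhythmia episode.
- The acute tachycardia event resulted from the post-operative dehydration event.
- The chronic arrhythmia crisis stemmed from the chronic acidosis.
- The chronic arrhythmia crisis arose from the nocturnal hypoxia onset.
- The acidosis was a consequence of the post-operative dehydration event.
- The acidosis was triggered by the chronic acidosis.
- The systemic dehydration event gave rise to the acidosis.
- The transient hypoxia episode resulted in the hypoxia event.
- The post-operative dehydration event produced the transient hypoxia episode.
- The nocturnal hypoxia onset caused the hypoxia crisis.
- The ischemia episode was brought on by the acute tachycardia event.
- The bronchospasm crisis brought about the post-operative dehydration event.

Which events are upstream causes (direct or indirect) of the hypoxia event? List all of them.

Immediate causes of the hypoxia event: the bronchospasm crisis, the transient hypoxia episode.
Further upstream: the post-operative dehydration event.

the bronchospasm crisis, the post-operative dehydration event, the transient hypoxia episode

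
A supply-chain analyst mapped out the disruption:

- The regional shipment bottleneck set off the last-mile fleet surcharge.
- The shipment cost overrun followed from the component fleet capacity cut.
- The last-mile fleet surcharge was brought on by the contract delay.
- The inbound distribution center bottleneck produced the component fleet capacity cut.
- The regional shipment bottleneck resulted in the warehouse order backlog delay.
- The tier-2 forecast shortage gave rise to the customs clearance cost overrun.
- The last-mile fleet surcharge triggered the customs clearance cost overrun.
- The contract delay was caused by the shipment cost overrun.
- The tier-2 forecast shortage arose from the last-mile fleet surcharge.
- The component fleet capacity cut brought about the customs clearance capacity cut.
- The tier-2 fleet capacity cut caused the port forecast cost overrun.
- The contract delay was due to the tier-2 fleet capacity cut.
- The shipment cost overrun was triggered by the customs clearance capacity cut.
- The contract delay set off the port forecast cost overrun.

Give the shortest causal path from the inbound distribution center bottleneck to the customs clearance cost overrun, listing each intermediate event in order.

the inbound distribution center bottleneck → the component fleet capacity cut
the component fleet capacity cut → the shipment cost overrun
the shipment cost overrun → the contract delay
the contract delay → the last-mile fleet surcharge
the last-mile fleet surcharge → the customs clearance cost overrun
Length: 5 steps.

the inbound distribution center bottleneck → the component fleet capacity cut → the shipment cost overrun → the contract delay → the last-mile fleet surcharge → the customs clearance cost overrun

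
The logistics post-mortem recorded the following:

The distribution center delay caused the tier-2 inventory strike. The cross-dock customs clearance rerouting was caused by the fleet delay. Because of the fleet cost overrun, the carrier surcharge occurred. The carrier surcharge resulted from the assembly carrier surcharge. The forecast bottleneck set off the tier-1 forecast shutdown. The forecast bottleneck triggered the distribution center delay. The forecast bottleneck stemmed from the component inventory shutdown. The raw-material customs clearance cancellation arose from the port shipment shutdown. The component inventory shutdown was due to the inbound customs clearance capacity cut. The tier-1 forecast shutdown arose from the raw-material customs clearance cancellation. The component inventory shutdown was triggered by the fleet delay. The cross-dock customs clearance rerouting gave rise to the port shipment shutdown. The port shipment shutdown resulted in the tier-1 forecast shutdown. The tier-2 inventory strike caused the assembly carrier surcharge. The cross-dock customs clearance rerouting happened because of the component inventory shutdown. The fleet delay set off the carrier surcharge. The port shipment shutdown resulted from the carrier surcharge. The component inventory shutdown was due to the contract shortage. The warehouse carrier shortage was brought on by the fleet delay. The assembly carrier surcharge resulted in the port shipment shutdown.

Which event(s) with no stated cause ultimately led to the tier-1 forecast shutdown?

the contract shortage, the fleet cost overrun, the fleet delay, the inbound customs clearance capacity cut

Tracing upstream from the tier-1 forecast shutdown: the tier-1 forecast shutdown ← the forecast bottleneck ← the component inventory shutdown ← the fleet delay.
A separate upstream branch: the tier-1 forecast shutdown ← the forecast bottleneck ← the component inventory shutdown ← the inbound customs clearance capacity cut.
A separate upstream branch: the tier-1 forecast shutdown ← the forecast bottleneck ← the component inventory shutdown ← the contract shortage.
A separate upstream branch: the tier-1 forecast shutdown ← the port shipment shutdown ← the carrier surcharge ← the fleet cost overrun.
Each of those chain origins has no stated cause.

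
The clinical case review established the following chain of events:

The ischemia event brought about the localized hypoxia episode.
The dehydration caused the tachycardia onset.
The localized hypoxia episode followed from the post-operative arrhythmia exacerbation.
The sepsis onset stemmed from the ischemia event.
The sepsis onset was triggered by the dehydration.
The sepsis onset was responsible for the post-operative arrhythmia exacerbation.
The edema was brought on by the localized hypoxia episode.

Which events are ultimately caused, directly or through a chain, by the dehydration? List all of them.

the edema, the localized hypoxia episode, the post-operative arrhythmia exacerbation, the sepsis onset, the tachycardia onset

Direct effects: the tachycardia onset, the sepsis onset.
2 steps out: the post-operative arrhythmia exacerbation.
3 steps out: the localized hypoxia episode.
4 steps out: the edema.
Not reachable from it: the ischemia event.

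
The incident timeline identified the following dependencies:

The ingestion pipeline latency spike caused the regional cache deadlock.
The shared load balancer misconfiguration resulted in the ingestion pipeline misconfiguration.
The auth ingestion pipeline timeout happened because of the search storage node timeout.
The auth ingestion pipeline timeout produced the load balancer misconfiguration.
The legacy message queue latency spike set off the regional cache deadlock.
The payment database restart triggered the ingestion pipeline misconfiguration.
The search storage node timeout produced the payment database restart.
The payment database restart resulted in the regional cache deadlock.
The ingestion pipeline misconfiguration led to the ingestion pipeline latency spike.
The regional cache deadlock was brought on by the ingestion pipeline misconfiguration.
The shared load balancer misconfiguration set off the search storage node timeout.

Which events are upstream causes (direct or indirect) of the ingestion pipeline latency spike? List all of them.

the ingestion pipeline misconfiguration, the payment database restart, the search storage node timeout, the shared load balancer misconfiguration

Immediate cause of the ingestion pipeline latency spike: the ingestion pipeline misconfiguration.
Further upstream: the shared load balancer misconfiguration, the search storage node timeout, the payment database restart.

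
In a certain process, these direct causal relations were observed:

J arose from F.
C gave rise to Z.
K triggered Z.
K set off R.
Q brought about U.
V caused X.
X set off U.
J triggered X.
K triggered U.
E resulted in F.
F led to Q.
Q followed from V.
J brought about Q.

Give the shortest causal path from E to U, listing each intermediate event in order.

E → F → Q → U

E → F
F → Q
Q → U
Length: 3 steps.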